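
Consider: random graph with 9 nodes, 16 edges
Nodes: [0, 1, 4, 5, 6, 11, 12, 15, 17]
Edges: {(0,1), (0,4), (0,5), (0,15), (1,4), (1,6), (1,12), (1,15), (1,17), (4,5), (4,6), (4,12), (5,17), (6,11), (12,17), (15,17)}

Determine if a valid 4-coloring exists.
A valid 4-coloring: color 1: [1, 5, 11]; color 2: [4, 15]; color 3: [0, 6, 17]; color 4: [12].
(χ(G) = 4 ≤ 4.)

Yes, G is 4-colorable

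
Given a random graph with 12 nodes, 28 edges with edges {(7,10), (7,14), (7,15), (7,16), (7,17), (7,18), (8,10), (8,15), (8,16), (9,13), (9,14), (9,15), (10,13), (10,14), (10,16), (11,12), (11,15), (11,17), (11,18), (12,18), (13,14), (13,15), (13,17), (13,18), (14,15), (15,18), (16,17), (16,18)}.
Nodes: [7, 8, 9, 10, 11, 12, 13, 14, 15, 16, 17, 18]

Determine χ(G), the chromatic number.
Clique number ω(G) = 4 (lower bound: χ ≥ ω).
The clique on [9, 13, 14, 15] has size 4, forcing χ ≥ 4, and the coloring below uses 4 colors, so χ(G) = 4.
A valid 4-coloring: color 1: [12, 15, 16]; color 2: [7, 8, 11, 13]; color 3: [14, 17, 18]; color 4: [9, 10].

χ(G) = 4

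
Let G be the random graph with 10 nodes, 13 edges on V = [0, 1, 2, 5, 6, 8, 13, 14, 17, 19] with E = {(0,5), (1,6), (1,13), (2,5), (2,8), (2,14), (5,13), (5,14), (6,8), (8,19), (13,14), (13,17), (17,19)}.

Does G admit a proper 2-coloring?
The clique on vertices [2, 5, 14] has size 3 > 2, so it alone needs 3 colors.

No, G is not 2-colorable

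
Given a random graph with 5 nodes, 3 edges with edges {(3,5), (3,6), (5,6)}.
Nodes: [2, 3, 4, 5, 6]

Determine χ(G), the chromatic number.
χ(G) = 3

Clique number ω(G) = 3 (lower bound: χ ≥ ω).
The clique on [3, 5, 6] has size 3, forcing χ ≥ 3, and the coloring below uses 3 colors, so χ(G) = 3.
A valid 3-coloring: color 1: [2, 3, 4]; color 2: [5]; color 3: [6].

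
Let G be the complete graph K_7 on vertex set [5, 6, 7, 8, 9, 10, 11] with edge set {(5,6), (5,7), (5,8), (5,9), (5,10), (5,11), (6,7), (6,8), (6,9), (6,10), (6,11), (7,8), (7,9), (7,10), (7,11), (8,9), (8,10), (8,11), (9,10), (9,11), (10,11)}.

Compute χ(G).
χ(G) = 7

Clique number ω(G) = 7 (lower bound: χ ≥ ω).
The clique on [5, 6, 7, 8, 9, 10, 11] has size 7, forcing χ ≥ 7, and the coloring below uses 7 colors, so χ(G) = 7.
A valid 7-coloring: color 1: [7]; color 2: [9]; color 3: [6]; color 4: [5]; color 5: [11]; color 6: [10]; color 7: [8].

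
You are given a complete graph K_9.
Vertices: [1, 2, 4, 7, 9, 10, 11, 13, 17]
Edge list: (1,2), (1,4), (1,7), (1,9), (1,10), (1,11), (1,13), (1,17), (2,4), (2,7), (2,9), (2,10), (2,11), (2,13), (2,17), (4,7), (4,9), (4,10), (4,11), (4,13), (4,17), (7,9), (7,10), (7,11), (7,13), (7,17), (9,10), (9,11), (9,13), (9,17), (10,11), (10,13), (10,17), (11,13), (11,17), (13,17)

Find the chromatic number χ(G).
χ(G) = 9

Clique number ω(G) = 9 (lower bound: χ ≥ ω).
The clique on [1, 2, 4, 7, 9, 10, 11, 13, 17] has size 9, forcing χ ≥ 9, and the coloring below uses 9 colors, so χ(G) = 9.
A valid 9-coloring: color 1: [4]; color 2: [7]; color 3: [10]; color 4: [9]; color 5: [13]; color 6: [1]; color 7: [2]; color 8: [17]; color 9: [11].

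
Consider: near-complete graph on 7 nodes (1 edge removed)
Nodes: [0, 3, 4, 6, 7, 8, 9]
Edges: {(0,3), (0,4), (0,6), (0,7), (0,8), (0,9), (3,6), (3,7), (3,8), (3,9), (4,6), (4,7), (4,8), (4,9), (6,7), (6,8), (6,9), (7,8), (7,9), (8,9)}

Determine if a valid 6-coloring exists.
A valid 6-coloring: color 1: [0]; color 2: [8]; color 3: [9]; color 4: [6]; color 5: [7]; color 6: [3, 4].
(χ(G) = 6 ≤ 6.)

Yes, G is 6-colorable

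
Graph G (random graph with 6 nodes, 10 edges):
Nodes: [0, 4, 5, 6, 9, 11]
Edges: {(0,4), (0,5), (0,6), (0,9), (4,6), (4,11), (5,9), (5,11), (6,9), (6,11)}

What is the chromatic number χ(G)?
Clique number ω(G) = 3 (lower bound: χ ≥ ω).
The clique on [0, 5, 9] has size 3, forcing χ ≥ 3, and the coloring below uses 3 colors, so χ(G) = 3.
A valid 3-coloring: color 1: [0, 11]; color 2: [5, 6]; color 3: [4, 9].

χ(G) = 3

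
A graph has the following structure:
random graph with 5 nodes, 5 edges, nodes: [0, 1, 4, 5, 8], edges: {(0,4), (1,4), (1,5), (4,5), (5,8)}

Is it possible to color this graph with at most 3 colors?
A valid 3-coloring: color 1: [4, 8]; color 2: [0, 5]; color 3: [1].
(χ(G) = 3 ≤ 3.)

Yes, G is 3-colorable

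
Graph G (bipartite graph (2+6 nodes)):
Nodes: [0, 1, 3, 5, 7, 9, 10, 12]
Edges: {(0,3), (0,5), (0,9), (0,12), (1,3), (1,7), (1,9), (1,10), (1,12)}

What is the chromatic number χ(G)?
Clique number ω(G) = 2 (lower bound: χ ≥ ω).
The graph is bipartite (no odd cycle), so 2 colors suffice: χ(G) = 2.
A valid 2-coloring: color 1: [0, 1]; color 2: [3, 5, 7, 9, 10, 12].

χ(G) = 2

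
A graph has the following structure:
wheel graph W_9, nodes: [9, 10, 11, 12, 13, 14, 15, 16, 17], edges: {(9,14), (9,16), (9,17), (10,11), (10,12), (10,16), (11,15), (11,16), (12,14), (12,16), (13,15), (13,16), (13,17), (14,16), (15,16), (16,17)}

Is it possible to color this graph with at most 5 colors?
Yes, G is 5-colorable

A valid 5-coloring: color 1: [16]; color 2: [10, 14, 15, 17]; color 3: [9, 11, 12, 13].
(χ(G) = 3 ≤ 5.)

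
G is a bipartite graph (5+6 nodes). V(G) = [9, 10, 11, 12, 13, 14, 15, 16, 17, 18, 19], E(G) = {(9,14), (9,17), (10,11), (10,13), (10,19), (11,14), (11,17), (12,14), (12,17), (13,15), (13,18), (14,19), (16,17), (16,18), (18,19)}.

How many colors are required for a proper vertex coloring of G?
Clique number ω(G) = 2 (lower bound: χ ≥ ω).
The graph is bipartite (no odd cycle), so 2 colors suffice: χ(G) = 2.
A valid 2-coloring: color 1: [10, 14, 15, 17, 18]; color 2: [9, 11, 12, 13, 16, 19].

χ(G) = 2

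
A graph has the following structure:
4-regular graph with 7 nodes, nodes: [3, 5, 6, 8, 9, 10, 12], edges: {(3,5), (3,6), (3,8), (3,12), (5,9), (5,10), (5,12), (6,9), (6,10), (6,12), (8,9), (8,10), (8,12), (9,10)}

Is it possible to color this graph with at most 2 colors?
No, G is not 2-colorable

The clique on vertices [8, 9, 10] has size 3 > 2, so it alone needs 3 colors.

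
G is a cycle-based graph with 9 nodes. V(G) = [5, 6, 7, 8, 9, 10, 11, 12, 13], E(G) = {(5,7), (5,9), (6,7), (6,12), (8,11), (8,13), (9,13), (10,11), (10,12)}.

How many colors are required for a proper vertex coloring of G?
Clique number ω(G) = 2 (lower bound: χ ≥ ω).
Odd cycle [13, 9, 5, 7, 6, 12, 10, 11, 8] needs 3 colors (χ ≥ 3).
The coloring below uses 3 colors, so χ(G) = 3.
A valid 3-coloring: color 1: [5, 6, 11, 13]; color 2: [7, 8, 9, 12]; color 3: [10].

χ(G) = 3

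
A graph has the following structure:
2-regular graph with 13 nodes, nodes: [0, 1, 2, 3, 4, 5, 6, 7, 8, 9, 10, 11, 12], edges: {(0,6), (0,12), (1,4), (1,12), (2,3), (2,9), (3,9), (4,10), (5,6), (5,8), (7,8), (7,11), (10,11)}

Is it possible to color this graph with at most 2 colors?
The clique on vertices [2, 3, 9] has size 3 > 2, so it alone needs 3 colors.

No, G is not 2-colorable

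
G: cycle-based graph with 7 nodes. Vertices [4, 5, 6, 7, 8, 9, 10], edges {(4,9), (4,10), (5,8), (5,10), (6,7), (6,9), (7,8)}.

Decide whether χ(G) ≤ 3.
A valid 3-coloring: color 1: [6, 8, 10]; color 2: [4, 5, 7]; color 3: [9].
(χ(G) = 3 ≤ 3.)

Yes, G is 3-colorable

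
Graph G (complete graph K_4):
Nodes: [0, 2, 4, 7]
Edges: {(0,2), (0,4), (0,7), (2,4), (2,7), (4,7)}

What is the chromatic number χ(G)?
Clique number ω(G) = 4 (lower bound: χ ≥ ω).
The clique on [0, 2, 4, 7] has size 4, forcing χ ≥ 4, and the coloring below uses 4 colors, so χ(G) = 4.
A valid 4-coloring: color 1: [0]; color 2: [2]; color 3: [7]; color 4: [4].

χ(G) = 4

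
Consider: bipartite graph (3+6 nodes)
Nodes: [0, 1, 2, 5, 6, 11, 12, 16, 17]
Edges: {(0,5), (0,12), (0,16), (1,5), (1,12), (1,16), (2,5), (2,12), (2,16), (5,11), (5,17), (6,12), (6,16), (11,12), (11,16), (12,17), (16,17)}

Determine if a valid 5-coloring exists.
A valid 5-coloring: color 1: [5, 12, 16]; color 2: [0, 1, 2, 6, 11, 17].
(χ(G) = 2 ≤ 5.)

Yes, G is 5-colorable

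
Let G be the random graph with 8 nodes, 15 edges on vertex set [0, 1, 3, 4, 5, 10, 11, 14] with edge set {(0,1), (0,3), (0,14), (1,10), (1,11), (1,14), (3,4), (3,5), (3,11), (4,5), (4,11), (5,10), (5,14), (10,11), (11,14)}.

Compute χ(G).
χ(G) = 3

Clique number ω(G) = 3 (lower bound: χ ≥ ω).
The clique on [0, 1, 14] has size 3, forcing χ ≥ 3, and the coloring below uses 3 colors, so χ(G) = 3.
A valid 3-coloring: color 1: [0, 5, 11]; color 2: [1, 3]; color 3: [4, 10, 14].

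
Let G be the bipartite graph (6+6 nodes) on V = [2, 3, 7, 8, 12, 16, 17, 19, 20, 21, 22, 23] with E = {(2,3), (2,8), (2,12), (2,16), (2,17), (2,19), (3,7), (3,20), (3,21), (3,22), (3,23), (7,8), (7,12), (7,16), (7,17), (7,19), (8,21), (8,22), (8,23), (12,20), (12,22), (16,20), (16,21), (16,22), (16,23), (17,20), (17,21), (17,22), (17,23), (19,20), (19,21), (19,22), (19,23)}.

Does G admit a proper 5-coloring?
A valid 5-coloring: color 1: [2, 7, 20, 21, 22, 23]; color 2: [3, 8, 12, 16, 17, 19].
(χ(G) = 2 ≤ 5.)

Yes, G is 5-colorable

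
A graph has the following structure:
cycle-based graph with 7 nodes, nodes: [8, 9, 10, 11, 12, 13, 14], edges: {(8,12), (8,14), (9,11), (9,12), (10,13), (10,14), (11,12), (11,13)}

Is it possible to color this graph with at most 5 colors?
A valid 5-coloring: color 1: [12, 13, 14]; color 2: [8, 10, 11]; color 3: [9].
(χ(G) = 3 ≤ 5.)

Yes, G is 5-colorable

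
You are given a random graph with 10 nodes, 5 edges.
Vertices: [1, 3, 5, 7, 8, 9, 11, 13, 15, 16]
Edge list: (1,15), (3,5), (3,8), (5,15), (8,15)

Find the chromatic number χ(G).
Clique number ω(G) = 2 (lower bound: χ ≥ ω).
The graph is bipartite (no odd cycle), so 2 colors suffice: χ(G) = 2.
A valid 2-coloring: color 1: [3, 7, 9, 11, 13, 15, 16]; color 2: [1, 5, 8].

χ(G) = 2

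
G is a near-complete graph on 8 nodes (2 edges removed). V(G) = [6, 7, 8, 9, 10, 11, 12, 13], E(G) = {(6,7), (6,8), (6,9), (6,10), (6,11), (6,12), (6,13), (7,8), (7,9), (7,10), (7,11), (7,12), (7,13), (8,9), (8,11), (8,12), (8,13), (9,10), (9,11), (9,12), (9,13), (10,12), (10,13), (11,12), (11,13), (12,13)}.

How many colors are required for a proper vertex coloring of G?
χ(G) = 7

Clique number ω(G) = 7 (lower bound: χ ≥ ω).
The clique on [6, 7, 8, 9, 11, 12, 13] has size 7, forcing χ ≥ 7, and the coloring below uses 7 colors, so χ(G) = 7.
A valid 7-coloring: color 1: [12]; color 2: [9]; color 3: [7]; color 4: [6]; color 5: [13]; color 6: [8, 10]; color 7: [11].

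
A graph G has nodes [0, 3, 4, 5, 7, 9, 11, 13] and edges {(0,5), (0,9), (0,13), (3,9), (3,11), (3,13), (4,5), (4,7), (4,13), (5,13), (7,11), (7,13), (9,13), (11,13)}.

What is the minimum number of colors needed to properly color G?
χ(G) = 4

Clique number ω(G) = 3 (lower bound: χ ≥ ω).
Odd cycle [5, 4, 7, 11, 3, 9, 0] needs 3 colors (χ ≥ 3).
Vertex 13 is adjacent to every vertex of [0, 3, 4, 5, 7, 9, 11], which already need 3 colors among themselves, so 13 needs a new color (χ ≥ 4).
The coloring below uses 4 colors, so χ(G) = 4.
A valid 4-coloring: color 1: [13]; color 2: [5, 7, 9]; color 3: [0, 4, 11]; color 4: [3].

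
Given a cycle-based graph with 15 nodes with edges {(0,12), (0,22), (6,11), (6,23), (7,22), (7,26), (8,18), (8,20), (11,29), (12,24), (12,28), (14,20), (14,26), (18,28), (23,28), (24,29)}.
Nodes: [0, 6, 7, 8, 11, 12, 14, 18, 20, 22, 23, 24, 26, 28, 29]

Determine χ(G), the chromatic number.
χ(G) = 3

Clique number ω(G) = 2 (lower bound: χ ≥ ω).
Odd cycle [23, 6, 11, 29, 24, 12, 28] needs 3 colors (χ ≥ 3).
The coloring below uses 3 colors, so χ(G) = 3.
A valid 3-coloring: color 1: [0, 6, 7, 8, 14, 28, 29]; color 2: [11, 12, 18, 20, 22, 23, 26]; color 3: [24].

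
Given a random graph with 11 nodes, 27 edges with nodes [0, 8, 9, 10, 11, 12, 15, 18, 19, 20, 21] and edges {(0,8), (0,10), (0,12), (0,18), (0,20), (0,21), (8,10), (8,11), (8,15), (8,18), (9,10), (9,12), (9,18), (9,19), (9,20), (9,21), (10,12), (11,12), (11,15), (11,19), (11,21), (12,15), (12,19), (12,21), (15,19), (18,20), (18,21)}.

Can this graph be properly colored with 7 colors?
A valid 7-coloring: color 1: [12, 18]; color 2: [0, 9, 11]; color 3: [10, 15, 20, 21]; color 4: [8, 19].
(χ(G) = 4 ≤ 7.)

Yes, G is 7-colorable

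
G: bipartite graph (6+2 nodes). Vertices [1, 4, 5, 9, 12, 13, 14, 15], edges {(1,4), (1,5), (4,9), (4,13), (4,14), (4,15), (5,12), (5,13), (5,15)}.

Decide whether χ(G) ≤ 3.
Yes, G is 3-colorable

A valid 3-coloring: color 1: [4, 5]; color 2: [1, 9, 12, 13, 14, 15].
(χ(G) = 2 ≤ 3.)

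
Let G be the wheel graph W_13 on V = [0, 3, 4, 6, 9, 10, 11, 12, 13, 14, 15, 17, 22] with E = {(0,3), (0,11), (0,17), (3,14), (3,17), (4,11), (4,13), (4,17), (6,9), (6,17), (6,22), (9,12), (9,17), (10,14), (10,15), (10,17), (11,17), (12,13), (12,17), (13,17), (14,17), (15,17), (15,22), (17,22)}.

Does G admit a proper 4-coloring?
A valid 4-coloring: color 1: [17]; color 2: [3, 9, 10, 11, 13, 22]; color 3: [0, 4, 6, 12, 14, 15].
(χ(G) = 3 ≤ 4.)

Yes, G is 4-colorable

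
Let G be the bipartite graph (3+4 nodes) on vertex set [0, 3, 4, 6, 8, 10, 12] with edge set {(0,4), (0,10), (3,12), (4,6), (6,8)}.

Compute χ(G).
Clique number ω(G) = 2 (lower bound: χ ≥ ω).
The graph is bipartite (no odd cycle), so 2 colors suffice: χ(G) = 2.
A valid 2-coloring: color 1: [0, 6, 12]; color 2: [3, 4, 8, 10].

χ(G) = 2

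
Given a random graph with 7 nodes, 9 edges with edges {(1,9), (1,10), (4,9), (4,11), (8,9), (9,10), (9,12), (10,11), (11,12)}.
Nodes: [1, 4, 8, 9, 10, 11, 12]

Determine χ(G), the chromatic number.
χ(G) = 3

Clique number ω(G) = 3 (lower bound: χ ≥ ω).
The clique on [1, 9, 10] has size 3, forcing χ ≥ 3, and the coloring below uses 3 colors, so χ(G) = 3.
A valid 3-coloring: color 1: [9, 11]; color 2: [4, 8, 10, 12]; color 3: [1].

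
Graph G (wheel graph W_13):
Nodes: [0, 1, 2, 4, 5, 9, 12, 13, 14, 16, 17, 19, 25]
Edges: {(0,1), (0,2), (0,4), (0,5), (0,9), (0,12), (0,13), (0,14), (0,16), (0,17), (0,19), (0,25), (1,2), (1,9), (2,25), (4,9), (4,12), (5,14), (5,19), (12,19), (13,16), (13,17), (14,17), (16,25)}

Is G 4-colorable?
A valid 4-coloring: color 1: [0]; color 2: [1, 4, 13, 14, 19, 25]; color 3: [2, 5, 9, 12, 16, 17].
(χ(G) = 3 ≤ 4.)

Yes, G is 4-colorable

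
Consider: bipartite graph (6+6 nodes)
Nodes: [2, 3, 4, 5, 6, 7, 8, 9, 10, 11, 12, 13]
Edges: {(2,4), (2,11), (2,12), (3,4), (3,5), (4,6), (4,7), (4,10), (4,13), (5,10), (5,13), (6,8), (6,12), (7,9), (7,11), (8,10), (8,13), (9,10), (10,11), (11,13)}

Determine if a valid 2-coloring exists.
A valid 2-coloring: color 1: [4, 5, 8, 9, 11, 12]; color 2: [2, 3, 6, 7, 10, 13].
(χ(G) = 2 ≤ 2.)

Yes, G is 2-colorable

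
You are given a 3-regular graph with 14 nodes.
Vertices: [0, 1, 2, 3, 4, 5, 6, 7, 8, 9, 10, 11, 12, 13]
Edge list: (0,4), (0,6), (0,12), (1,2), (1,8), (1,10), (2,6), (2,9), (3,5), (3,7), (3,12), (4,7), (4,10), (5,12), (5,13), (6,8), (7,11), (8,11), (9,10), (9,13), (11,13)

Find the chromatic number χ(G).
Clique number ω(G) = 3 (lower bound: χ ≥ ω).
The clique on [3, 5, 12] has size 3, forcing χ ≥ 3, and the coloring below uses 3 colors, so χ(G) = 3.
A valid 3-coloring: color 1: [1, 3, 4, 6, 9, 11]; color 2: [2, 7, 8, 10, 12, 13]; color 3: [0, 5].

χ(G) = 3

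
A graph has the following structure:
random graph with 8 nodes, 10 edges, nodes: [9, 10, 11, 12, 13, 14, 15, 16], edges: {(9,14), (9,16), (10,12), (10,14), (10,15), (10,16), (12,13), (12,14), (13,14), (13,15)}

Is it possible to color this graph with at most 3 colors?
Yes, G is 3-colorable

A valid 3-coloring: color 1: [11, 14, 15, 16]; color 2: [9, 10, 13]; color 3: [12].
(χ(G) = 3 ≤ 3.)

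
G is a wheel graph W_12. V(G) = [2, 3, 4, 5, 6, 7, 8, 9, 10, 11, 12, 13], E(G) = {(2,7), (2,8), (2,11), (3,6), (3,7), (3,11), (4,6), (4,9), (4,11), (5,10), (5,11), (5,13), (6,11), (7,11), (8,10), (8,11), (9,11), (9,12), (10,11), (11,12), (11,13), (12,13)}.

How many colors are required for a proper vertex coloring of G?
χ(G) = 4

Clique number ω(G) = 3 (lower bound: χ ≥ ω).
Odd cycle [10, 5, 13, 12, 9, 4, 6, 3, 7, 2, 8] needs 3 colors (χ ≥ 3).
Vertex 11 is adjacent to every vertex of [2, 3, 4, 5, 6, 7, 8, 9, 10, 12, 13], which already need 3 colors among themselves, so 11 needs a new color (χ ≥ 4).
The coloring below uses 4 colors, so χ(G) = 4.
A valid 4-coloring: color 1: [11]; color 2: [2, 6, 9, 10, 13]; color 3: [3, 4, 5, 8, 12]; color 4: [7].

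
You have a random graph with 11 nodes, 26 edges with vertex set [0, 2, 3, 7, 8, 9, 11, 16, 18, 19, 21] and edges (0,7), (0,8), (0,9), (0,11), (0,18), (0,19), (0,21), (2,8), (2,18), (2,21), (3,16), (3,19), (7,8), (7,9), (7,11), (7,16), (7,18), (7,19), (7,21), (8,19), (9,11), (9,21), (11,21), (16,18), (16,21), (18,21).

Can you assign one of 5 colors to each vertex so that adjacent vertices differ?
Yes, G is 5-colorable

A valid 5-coloring: color 1: [2, 3, 7]; color 2: [8, 21]; color 3: [0, 16]; color 4: [11, 18, 19]; color 5: [9].
(χ(G) = 5 ≤ 5.)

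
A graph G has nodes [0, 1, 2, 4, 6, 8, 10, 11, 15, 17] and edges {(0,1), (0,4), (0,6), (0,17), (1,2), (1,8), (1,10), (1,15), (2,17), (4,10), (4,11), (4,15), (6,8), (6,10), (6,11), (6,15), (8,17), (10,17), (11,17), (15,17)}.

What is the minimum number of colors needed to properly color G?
Clique number ω(G) = 2 (lower bound: χ ≥ ω).
The graph is bipartite (no odd cycle), so 2 colors suffice: χ(G) = 2.
A valid 2-coloring: color 1: [1, 4, 6, 17]; color 2: [0, 2, 8, 10, 11, 15].

χ(G) = 2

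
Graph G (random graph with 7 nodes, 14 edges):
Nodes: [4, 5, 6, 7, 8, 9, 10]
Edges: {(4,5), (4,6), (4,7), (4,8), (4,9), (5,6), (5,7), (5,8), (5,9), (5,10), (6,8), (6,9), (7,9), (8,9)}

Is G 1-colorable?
The clique on vertices [4, 5, 6, 8, 9] has size 5 > 1, so it alone needs 5 colors.

No, G is not 1-colorable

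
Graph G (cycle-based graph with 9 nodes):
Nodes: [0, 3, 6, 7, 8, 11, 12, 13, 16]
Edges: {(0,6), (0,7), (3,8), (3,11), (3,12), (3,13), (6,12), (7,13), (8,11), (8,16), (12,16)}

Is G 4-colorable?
Yes, G is 4-colorable

A valid 4-coloring: color 1: [3, 6, 7, 16]; color 2: [0, 8, 12, 13]; color 3: [11].
(χ(G) = 3 ≤ 4.)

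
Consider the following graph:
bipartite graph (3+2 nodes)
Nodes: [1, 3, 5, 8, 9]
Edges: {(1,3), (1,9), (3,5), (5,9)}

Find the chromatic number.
χ(G) = 2

Clique number ω(G) = 2 (lower bound: χ ≥ ω).
The graph is bipartite (no odd cycle), so 2 colors suffice: χ(G) = 2.
A valid 2-coloring: color 1: [1, 5, 8]; color 2: [3, 9].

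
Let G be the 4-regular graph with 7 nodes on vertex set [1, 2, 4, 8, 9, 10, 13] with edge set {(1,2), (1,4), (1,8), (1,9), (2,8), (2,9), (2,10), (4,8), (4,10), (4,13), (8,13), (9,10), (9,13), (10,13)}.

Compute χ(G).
χ(G) = 4

Clique number ω(G) = 3 (lower bound: χ ≥ ω).
Suppose a proper 3-coloring c exists. The clique [1, 2, 8] takes 3 distinct colors; by symmetry let c(1) = 1, c(2) = 2, c(8) = 3.
- Vertex 4: neighbors [1, 8] already have colors [1, 3] ⇒ c(4) = 2.
- Vertex 9: neighbors [1, 2] already have colors [1, 2] ⇒ c(9) = 3.
- Vertex 10: neighbors [2, 9] already have colors [2, 3] ⇒ c(10) = 1.
- Vertex 13: neighbors [10, 4, 8] already have colors [1, 2, 3] — all 3 colors blocked. Contradiction.
The forced assignments end in a contradiction, so G has no proper 3-coloring (χ ≥ 4).
The coloring below uses 4 colors, so χ(G) = 4.
A valid 4-coloring: color 1: [8, 9]; color 2: [1, 13]; color 3: [2, 4]; color 4: [10].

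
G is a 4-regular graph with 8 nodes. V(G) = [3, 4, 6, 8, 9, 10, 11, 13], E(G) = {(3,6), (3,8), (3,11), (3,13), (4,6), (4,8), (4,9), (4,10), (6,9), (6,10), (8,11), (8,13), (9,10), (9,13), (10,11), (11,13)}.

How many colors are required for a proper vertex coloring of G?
χ(G) = 4

Clique number ω(G) = 4 (lower bound: χ ≥ ω).
The clique on [4, 6, 9, 10] has size 4, forcing χ ≥ 4, and the coloring below uses 4 colors, so χ(G) = 4.
A valid 4-coloring: color 1: [3, 4]; color 2: [8, 10]; color 3: [6, 13]; color 4: [9, 11].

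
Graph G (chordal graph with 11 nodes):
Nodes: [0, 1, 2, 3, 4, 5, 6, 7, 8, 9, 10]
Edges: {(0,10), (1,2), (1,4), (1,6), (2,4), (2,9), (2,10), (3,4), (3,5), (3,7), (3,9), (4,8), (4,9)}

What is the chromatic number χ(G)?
χ(G) = 3

Clique number ω(G) = 3 (lower bound: χ ≥ ω).
The clique on [1, 2, 4] has size 3, forcing χ ≥ 3, and the coloring below uses 3 colors, so χ(G) = 3.
A valid 3-coloring: color 1: [4, 5, 6, 7, 10]; color 2: [0, 2, 3, 8]; color 3: [1, 9].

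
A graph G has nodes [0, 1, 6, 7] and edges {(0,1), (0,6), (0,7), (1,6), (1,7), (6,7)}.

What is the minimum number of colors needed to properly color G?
Clique number ω(G) = 4 (lower bound: χ ≥ ω).
The clique on [0, 1, 6, 7] has size 4, forcing χ ≥ 4, and the coloring below uses 4 colors, so χ(G) = 4.
A valid 4-coloring: color 1: [1]; color 2: [7]; color 3: [0]; color 4: [6].

χ(G) = 4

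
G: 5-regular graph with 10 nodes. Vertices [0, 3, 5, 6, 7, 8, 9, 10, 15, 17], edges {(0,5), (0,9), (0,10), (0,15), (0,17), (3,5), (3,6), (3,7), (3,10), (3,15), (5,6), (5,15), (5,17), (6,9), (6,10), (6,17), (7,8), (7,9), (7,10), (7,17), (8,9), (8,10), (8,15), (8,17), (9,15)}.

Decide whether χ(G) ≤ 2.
No, G is not 2-colorable

The clique on vertices [0, 9, 15] has size 3 > 2, so it alone needs 3 colors.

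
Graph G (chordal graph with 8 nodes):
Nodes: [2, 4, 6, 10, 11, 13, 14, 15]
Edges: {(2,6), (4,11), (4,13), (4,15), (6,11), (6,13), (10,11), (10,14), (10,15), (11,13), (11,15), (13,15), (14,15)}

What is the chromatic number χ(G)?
Clique number ω(G) = 4 (lower bound: χ ≥ ω).
The clique on [4, 11, 13, 15] has size 4, forcing χ ≥ 4, and the coloring below uses 4 colors, so χ(G) = 4.
A valid 4-coloring: color 1: [2, 11, 14]; color 2: [6, 15]; color 3: [10, 13]; color 4: [4].

χ(G) = 4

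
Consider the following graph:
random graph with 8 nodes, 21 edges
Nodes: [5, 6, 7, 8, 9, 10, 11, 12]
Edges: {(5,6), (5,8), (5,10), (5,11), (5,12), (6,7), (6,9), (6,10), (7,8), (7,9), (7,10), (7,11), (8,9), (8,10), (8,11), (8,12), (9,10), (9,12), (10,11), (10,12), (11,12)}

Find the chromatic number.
χ(G) = 5

Clique number ω(G) = 5 (lower bound: χ ≥ ω).
The clique on [5, 8, 10, 11, 12] has size 5, forcing χ ≥ 5, and the coloring below uses 5 colors, so χ(G) = 5.
A valid 5-coloring: color 1: [10]; color 2: [6, 8]; color 3: [7, 12]; color 4: [9, 11]; color 5: [5].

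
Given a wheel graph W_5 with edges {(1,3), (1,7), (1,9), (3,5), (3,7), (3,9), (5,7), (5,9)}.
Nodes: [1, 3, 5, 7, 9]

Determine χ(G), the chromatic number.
Clique number ω(G) = 3 (lower bound: χ ≥ ω).
The clique on [1, 3, 9] has size 3, forcing χ ≥ 3, and the coloring below uses 3 colors, so χ(G) = 3.
A valid 3-coloring: color 1: [3]; color 2: [1, 5]; color 3: [7, 9].

χ(G) = 3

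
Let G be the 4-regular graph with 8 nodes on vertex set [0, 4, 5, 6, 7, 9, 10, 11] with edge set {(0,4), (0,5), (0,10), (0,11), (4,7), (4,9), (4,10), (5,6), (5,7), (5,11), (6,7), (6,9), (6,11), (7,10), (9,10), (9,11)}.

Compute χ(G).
Clique number ω(G) = 3 (lower bound: χ ≥ ω).
Suppose a proper 3-coloring c exists. The clique [0, 4, 10] takes 3 distinct colors; by symmetry let c(0) = 1, c(4) = 2, c(10) = 3.
- Vertex 7: neighbors [4, 10] already have colors [2, 3] ⇒ c(7) = 1.
- Vertex 9: neighbors [4, 10] already have colors [2, 3] ⇒ c(9) = 1.
- Vertex 5: neighbors [0] already have colors [1]; try each remaining color.
- Case c(5) = 2:
  - Vertex 6: neighbors [7, 5] already have colors [1, 2] ⇒ c(6) = 3.
  - Vertex 11: neighbors [0, 5, 6] already have colors [1, 2, 3] — all 3 colors blocked. Contradiction.
- Case c(5) = 3:
  - Vertex 6: neighbors [7, 5] already have colors [1, 3] ⇒ c(6) = 2.
  - Vertex 11: neighbors [0, 6, 5] already have colors [1, 2, 3] — all 3 colors blocked. Contradiction.
Every case ends in a contradiction, so G has no proper 3-coloring (χ ≥ 4).
The coloring below uses 4 colors, so χ(G) = 4.
A valid 4-coloring: color 1: [10, 11]; color 2: [0, 6]; color 3: [4, 5]; color 4: [7, 9].

χ(G) = 4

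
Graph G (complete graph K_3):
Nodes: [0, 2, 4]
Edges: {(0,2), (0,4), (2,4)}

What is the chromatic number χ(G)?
Clique number ω(G) = 3 (lower bound: χ ≥ ω).
The clique on [0, 2, 4] has size 3, forcing χ ≥ 3, and the coloring below uses 3 colors, so χ(G) = 3.
A valid 3-coloring: color 1: [4]; color 2: [0]; color 3: [2].

χ(G) = 3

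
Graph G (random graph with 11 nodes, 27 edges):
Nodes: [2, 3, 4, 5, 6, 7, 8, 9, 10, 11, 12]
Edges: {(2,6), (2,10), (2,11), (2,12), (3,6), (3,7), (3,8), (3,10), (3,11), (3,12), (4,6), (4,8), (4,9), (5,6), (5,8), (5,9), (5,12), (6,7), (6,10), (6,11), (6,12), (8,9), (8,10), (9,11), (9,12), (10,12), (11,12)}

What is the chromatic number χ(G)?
χ(G) = 4

Clique number ω(G) = 4 (lower bound: χ ≥ ω).
The clique on [2, 6, 10, 12] has size 4, forcing χ ≥ 4, and the coloring below uses 4 colors, so χ(G) = 4.
A valid 4-coloring: color 1: [6, 8]; color 2: [4, 7, 12]; color 3: [2, 3, 9]; color 4: [5, 10, 11].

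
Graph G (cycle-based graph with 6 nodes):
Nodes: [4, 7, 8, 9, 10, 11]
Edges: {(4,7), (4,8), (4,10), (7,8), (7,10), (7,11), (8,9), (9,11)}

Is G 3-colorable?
A valid 3-coloring: color 1: [7, 9]; color 2: [8, 10, 11]; color 3: [4].
(χ(G) = 3 ≤ 3.)

Yes, G is 3-colorable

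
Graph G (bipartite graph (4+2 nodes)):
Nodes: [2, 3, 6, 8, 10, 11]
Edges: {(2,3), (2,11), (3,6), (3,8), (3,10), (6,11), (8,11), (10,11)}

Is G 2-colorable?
Yes, G is 2-colorable

A valid 2-coloring: color 1: [3, 11]; color 2: [2, 6, 8, 10].
(χ(G) = 2 ≤ 2.)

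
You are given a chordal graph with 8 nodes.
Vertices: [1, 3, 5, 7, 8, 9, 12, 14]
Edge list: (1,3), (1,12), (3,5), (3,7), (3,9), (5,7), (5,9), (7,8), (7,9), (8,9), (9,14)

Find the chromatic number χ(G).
Clique number ω(G) = 4 (lower bound: χ ≥ ω).
The clique on [3, 5, 7, 9] has size 4, forcing χ ≥ 4, and the coloring below uses 4 colors, so χ(G) = 4.
A valid 4-coloring: color 1: [1, 9]; color 2: [3, 8, 12, 14]; color 3: [7]; color 4: [5].

χ(G) = 4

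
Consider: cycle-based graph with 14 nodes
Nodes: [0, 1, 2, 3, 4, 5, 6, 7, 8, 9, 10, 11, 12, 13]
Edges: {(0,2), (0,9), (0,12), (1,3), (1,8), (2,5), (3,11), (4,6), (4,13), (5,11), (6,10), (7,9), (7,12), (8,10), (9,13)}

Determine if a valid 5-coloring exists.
Yes, G is 5-colorable

A valid 5-coloring: color 1: [0, 3, 5, 6, 7, 8, 13]; color 2: [1, 2, 4, 9, 10, 11, 12].
(χ(G) = 2 ≤ 5.)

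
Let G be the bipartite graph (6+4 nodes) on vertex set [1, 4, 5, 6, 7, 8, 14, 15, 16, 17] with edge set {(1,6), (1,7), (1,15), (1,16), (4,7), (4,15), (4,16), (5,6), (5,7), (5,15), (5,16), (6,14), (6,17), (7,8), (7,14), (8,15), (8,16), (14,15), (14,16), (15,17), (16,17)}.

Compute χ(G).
χ(G) = 2

Clique number ω(G) = 2 (lower bound: χ ≥ ω).
The graph is bipartite (no odd cycle), so 2 colors suffice: χ(G) = 2.
A valid 2-coloring: color 1: [6, 7, 15, 16]; color 2: [1, 4, 5, 8, 14, 17].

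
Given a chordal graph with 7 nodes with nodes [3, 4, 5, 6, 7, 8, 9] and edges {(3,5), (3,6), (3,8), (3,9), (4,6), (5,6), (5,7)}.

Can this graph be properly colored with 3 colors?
Yes, G is 3-colorable

A valid 3-coloring: color 1: [3, 4, 7]; color 2: [5, 8, 9]; color 3: [6].
(χ(G) = 3 ≤ 3.)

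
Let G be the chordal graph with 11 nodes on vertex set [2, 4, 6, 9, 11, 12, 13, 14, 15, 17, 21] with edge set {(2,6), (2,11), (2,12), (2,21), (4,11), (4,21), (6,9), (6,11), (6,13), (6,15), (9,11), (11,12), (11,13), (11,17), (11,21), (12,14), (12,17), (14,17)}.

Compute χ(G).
χ(G) = 3

Clique number ω(G) = 3 (lower bound: χ ≥ ω).
The clique on [2, 11, 12] has size 3, forcing χ ≥ 3, and the coloring below uses 3 colors, so χ(G) = 3.
A valid 3-coloring: color 1: [11, 14, 15]; color 2: [6, 12, 21]; color 3: [2, 4, 9, 13, 17].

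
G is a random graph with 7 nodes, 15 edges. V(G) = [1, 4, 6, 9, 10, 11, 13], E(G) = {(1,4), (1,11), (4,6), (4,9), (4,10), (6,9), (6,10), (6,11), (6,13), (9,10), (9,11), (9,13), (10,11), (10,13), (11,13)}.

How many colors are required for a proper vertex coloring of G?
Clique number ω(G) = 5 (lower bound: χ ≥ ω).
The clique on [6, 9, 10, 11, 13] has size 5, forcing χ ≥ 5, and the coloring below uses 5 colors, so χ(G) = 5.
A valid 5-coloring: color 1: [1, 10]; color 2: [4, 11]; color 3: [6]; color 4: [9]; color 5: [13].

χ(G) = 5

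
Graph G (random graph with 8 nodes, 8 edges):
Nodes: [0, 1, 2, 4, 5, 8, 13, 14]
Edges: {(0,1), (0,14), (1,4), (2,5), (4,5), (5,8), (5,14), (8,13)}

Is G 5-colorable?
Yes, G is 5-colorable

A valid 5-coloring: color 1: [0, 5, 13]; color 2: [2, 4, 8, 14]; color 3: [1].
(χ(G) = 3 ≤ 5.)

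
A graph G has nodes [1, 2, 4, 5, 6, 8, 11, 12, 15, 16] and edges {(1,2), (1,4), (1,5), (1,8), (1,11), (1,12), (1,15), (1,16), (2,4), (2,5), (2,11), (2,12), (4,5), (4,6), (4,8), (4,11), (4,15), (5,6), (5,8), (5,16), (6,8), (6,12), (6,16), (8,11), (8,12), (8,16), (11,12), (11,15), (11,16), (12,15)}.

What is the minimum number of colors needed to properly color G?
Clique number ω(G) = 4 (lower bound: χ ≥ ω).
The clique on [1, 8, 11, 16] has size 4, forcing χ ≥ 4, and the coloring below uses 4 colors, so χ(G) = 4.
A valid 4-coloring: color 1: [1, 6]; color 2: [2, 8, 15]; color 3: [5, 11]; color 4: [4, 12, 16].

χ(G) = 4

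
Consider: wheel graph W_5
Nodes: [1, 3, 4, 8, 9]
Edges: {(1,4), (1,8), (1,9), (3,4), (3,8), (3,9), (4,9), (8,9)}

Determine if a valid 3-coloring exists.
Yes, G is 3-colorable

A valid 3-coloring: color 1: [9]; color 2: [4, 8]; color 3: [1, 3].
(χ(G) = 3 ≤ 3.)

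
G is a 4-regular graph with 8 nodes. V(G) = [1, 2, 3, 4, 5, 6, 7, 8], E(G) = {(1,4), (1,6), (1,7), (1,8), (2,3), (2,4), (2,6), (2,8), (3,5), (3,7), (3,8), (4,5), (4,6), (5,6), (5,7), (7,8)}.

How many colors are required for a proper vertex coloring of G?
χ(G) = 4

Clique number ω(G) = 3 (lower bound: χ ≥ ω).
Suppose a proper 3-coloring c exists. The clique [1, 4, 6] takes 3 distinct colors; by symmetry let c(1) = 1, c(4) = 2, c(6) = 3.
- Vertex 2: neighbors [4, 6] already have colors [2, 3] ⇒ c(2) = 1.
- Vertex 5: neighbors [4, 6] already have colors [2, 3] ⇒ c(5) = 1.
- Vertex 3: neighbors [2] already have colors [1]; try each remaining color.
- Case c(3) = 2:
  - Vertex 7: neighbors [1, 3] already have colors [1, 2] ⇒ c(7) = 3.
  - Vertex 8: neighbors [1, 3, 7] already have colors [1, 2, 3] — all 3 colors blocked. Contradiction.
- Case c(3) = 3:
  - Vertex 7: neighbors [1, 3] already have colors [1, 3] ⇒ c(7) = 2.
  - Vertex 8: neighbors [1, 7, 3] already have colors [1, 2, 3] — all 3 colors blocked. Contradiction.
Every case ends in a contradiction, so G has no proper 3-coloring (χ ≥ 4).
The coloring below uses 4 colors, so χ(G) = 4.
A valid 4-coloring: color 1: [4, 7]; color 2: [1, 3]; color 3: [6, 8]; color 4: [2, 5].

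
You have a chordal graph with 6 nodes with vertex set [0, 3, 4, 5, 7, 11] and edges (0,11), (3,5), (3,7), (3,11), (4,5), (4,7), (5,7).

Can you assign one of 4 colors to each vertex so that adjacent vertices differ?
A valid 4-coloring: color 1: [7, 11]; color 2: [0, 5]; color 3: [3, 4].
(χ(G) = 3 ≤ 4.)

Yes, G is 4-colorable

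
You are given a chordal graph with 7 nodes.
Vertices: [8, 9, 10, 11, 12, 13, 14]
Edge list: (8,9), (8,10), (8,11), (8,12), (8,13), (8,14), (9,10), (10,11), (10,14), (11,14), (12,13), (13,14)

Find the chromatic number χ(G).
χ(G) = 4

Clique number ω(G) = 4 (lower bound: χ ≥ ω).
The clique on [8, 10, 11, 14] has size 4, forcing χ ≥ 4, and the coloring below uses 4 colors, so χ(G) = 4.
A valid 4-coloring: color 1: [8]; color 2: [10, 13]; color 3: [9, 12, 14]; color 4: [11].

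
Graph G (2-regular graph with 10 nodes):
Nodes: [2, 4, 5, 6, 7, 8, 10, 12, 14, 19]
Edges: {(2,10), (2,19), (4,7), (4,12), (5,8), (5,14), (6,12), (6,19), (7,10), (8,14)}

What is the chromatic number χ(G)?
Clique number ω(G) = 3 (lower bound: χ ≥ ω).
The clique on [5, 8, 14] has size 3, forcing χ ≥ 3, and the coloring below uses 3 colors, so χ(G) = 3.
A valid 3-coloring: color 1: [2, 4, 6, 14]; color 2: [5, 10, 12, 19]; color 3: [7, 8].

χ(G) = 3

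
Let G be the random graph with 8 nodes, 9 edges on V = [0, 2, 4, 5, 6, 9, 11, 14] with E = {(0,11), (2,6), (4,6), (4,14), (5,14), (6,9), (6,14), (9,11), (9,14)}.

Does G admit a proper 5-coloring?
A valid 5-coloring: color 1: [5, 6, 11]; color 2: [0, 2, 14]; color 3: [4, 9].
(χ(G) = 3 ≤ 5.)

Yes, G is 5-colorable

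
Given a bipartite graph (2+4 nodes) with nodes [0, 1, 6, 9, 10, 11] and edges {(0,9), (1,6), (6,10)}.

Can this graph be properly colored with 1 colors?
Edge (0,9) forces its endpoints to differ, so 1 color is not enough.

No, G is not 1-colorable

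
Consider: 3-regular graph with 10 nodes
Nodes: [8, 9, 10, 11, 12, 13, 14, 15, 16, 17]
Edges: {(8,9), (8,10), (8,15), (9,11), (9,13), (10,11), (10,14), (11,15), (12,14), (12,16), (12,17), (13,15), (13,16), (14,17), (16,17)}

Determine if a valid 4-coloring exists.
A valid 4-coloring: color 1: [8, 11, 12, 13]; color 2: [9, 14, 15, 16]; color 3: [10, 17].
(χ(G) = 3 ≤ 4.)

Yes, G is 4-colorable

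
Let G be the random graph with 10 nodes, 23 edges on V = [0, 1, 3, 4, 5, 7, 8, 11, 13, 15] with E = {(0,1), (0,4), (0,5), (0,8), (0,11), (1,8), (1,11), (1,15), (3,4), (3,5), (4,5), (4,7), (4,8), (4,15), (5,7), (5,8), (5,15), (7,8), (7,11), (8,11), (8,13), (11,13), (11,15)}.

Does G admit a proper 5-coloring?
Yes, G is 5-colorable

A valid 5-coloring: color 1: [3, 8, 15]; color 2: [5, 11]; color 3: [0, 7, 13]; color 4: [1, 4].
(χ(G) = 4 ≤ 5.)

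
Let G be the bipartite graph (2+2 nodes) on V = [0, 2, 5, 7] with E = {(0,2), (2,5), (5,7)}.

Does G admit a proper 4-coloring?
A valid 4-coloring: color 1: [0, 5]; color 2: [2, 7].
(χ(G) = 2 ≤ 4.)

Yes, G is 4-colorable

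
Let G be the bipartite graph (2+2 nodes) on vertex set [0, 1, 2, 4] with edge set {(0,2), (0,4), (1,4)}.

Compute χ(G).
Clique number ω(G) = 2 (lower bound: χ ≥ ω).
The graph is bipartite (no odd cycle), so 2 colors suffice: χ(G) = 2.
A valid 2-coloring: color 1: [2, 4]; color 2: [0, 1].

χ(G) = 2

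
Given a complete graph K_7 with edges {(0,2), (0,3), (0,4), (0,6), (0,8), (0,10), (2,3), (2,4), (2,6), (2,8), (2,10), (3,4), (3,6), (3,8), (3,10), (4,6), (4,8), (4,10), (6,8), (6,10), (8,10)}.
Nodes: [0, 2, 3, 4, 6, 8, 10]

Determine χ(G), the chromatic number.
Clique number ω(G) = 7 (lower bound: χ ≥ ω).
The clique on [0, 2, 3, 4, 6, 8, 10] has size 7, forcing χ ≥ 7, and the coloring below uses 7 colors, so χ(G) = 7.
A valid 7-coloring: color 1: [0]; color 2: [3]; color 3: [6]; color 4: [8]; color 5: [2]; color 6: [4]; color 7: [10].

χ(G) = 7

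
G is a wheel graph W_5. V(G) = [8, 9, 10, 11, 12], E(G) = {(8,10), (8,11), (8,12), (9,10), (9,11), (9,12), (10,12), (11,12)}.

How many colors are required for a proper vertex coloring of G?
Clique number ω(G) = 3 (lower bound: χ ≥ ω).
The clique on [8, 10, 12] has size 3, forcing χ ≥ 3, and the coloring below uses 3 colors, so χ(G) = 3.
A valid 3-coloring: color 1: [12]; color 2: [8, 9]; color 3: [10, 11].

χ(G) = 3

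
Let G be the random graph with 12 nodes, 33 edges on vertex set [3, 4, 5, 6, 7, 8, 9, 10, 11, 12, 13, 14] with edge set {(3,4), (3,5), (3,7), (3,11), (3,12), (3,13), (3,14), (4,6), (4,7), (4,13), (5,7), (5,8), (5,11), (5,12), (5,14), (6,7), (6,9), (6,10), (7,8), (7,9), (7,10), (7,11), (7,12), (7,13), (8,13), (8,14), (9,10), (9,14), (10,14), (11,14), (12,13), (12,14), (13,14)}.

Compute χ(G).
χ(G) = 4

Clique number ω(G) = 4 (lower bound: χ ≥ ω).
The clique on [3, 5, 11, 14] has size 4, forcing χ ≥ 4, and the coloring below uses 4 colors, so χ(G) = 4.
A valid 4-coloring: color 1: [7, 14]; color 2: [3, 6, 8]; color 3: [5, 10, 13]; color 4: [4, 9, 11, 12].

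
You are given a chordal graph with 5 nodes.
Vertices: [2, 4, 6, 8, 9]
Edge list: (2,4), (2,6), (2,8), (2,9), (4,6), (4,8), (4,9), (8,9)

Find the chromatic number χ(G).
Clique number ω(G) = 4 (lower bound: χ ≥ ω).
The clique on [2, 4, 8, 9] has size 4, forcing χ ≥ 4, and the coloring below uses 4 colors, so χ(G) = 4.
A valid 4-coloring: color 1: [2]; color 2: [4]; color 3: [6, 9]; color 4: [8].

χ(G) = 4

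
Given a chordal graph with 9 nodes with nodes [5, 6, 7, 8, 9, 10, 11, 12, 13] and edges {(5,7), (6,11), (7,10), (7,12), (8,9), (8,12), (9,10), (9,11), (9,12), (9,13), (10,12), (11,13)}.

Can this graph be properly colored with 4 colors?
Yes, G is 4-colorable

A valid 4-coloring: color 1: [6, 7, 9]; color 2: [5, 11, 12]; color 3: [8, 10, 13].
(χ(G) = 3 ≤ 4.)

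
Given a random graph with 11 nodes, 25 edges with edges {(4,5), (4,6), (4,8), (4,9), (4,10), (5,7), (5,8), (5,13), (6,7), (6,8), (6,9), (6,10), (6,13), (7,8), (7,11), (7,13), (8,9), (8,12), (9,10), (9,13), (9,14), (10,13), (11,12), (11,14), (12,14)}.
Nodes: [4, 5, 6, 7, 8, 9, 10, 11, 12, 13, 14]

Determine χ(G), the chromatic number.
χ(G) = 4

Clique number ω(G) = 4 (lower bound: χ ≥ ω).
The clique on [4, 6, 8, 9] has size 4, forcing χ ≥ 4, and the coloring below uses 4 colors, so χ(G) = 4.
A valid 4-coloring: color 1: [5, 6, 12]; color 2: [8, 10, 14]; color 3: [7, 9]; color 4: [4, 11, 13].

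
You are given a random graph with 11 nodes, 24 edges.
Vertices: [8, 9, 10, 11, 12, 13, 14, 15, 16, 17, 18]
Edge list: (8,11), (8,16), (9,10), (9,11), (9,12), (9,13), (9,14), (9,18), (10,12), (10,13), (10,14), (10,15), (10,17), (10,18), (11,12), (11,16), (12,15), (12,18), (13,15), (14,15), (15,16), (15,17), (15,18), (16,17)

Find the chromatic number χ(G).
Clique number ω(G) = 4 (lower bound: χ ≥ ω).
The clique on [9, 10, 12, 18] has size 4, forcing χ ≥ 4, and the coloring below uses 4 colors, so χ(G) = 4.
A valid 4-coloring: color 1: [10, 11]; color 2: [8, 9, 15]; color 3: [12, 13, 14, 16]; color 4: [17, 18].

χ(G) = 4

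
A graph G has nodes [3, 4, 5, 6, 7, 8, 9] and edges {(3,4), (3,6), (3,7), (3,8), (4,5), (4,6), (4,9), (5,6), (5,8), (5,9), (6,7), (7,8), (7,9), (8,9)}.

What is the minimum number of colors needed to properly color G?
Clique number ω(G) = 3 (lower bound: χ ≥ ω).
Suppose a proper 3-coloring c exists. The clique [3, 4, 6] takes 3 distinct colors; by symmetry let c(3) = 1, c(4) = 2, c(6) = 3.
- Vertex 5: neighbors [4, 6] already have colors [2, 3] ⇒ c(5) = 1.
- Vertex 7: neighbors [3, 6] already have colors [1, 3] ⇒ c(7) = 2.
- Vertex 8: neighbors [3, 7] already have colors [1, 2] ⇒ c(8) = 3.
- Vertex 9: neighbors [5, 4, 8] already have colors [1, 2, 3] — all 3 colors blocked. Contradiction.
The forced assignments end in a contradiction, so G has no proper 3-coloring (χ ≥ 4).
The coloring below uses 4 colors, so χ(G) = 4.
A valid 4-coloring: color 1: [4, 7]; color 2: [6, 8]; color 3: [3, 9]; color 4: [5].

χ(G) = 4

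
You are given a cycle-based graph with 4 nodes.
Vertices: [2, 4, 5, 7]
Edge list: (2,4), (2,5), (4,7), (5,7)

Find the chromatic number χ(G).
Clique number ω(G) = 2 (lower bound: χ ≥ ω).
The graph is bipartite (no odd cycle), so 2 colors suffice: χ(G) = 2.
A valid 2-coloring: color 1: [4, 5]; color 2: [2, 7].

χ(G) = 2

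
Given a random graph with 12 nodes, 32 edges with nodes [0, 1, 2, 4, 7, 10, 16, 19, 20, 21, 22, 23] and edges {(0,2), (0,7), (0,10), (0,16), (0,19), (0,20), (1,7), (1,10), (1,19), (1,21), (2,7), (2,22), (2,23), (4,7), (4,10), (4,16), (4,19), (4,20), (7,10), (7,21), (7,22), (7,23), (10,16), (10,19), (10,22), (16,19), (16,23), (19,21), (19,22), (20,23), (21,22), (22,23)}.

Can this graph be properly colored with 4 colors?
A valid 4-coloring: color 1: [7, 19, 20]; color 2: [2, 10, 21]; color 3: [1, 16, 22]; color 4: [0, 4, 23].
(χ(G) = 4 ≤ 4.)

Yes, G is 4-colorable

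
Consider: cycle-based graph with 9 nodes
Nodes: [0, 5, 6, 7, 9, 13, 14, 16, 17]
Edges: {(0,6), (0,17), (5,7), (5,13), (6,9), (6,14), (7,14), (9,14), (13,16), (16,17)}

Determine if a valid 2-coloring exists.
No, G is not 2-colorable

The clique on vertices [6, 9, 14] has size 3 > 2, so it alone needs 3 colors.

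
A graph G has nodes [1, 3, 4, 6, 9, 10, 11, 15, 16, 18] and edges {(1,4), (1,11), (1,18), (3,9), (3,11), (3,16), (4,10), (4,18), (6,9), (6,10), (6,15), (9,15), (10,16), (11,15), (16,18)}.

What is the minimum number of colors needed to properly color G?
Clique number ω(G) = 3 (lower bound: χ ≥ ω).
The clique on [1, 4, 18] has size 3, forcing χ ≥ 3, and the coloring below uses 3 colors, so χ(G) = 3.
A valid 3-coloring: color 1: [4, 9, 11, 16]; color 2: [1, 3, 10, 15]; color 3: [6, 18].

χ(G) = 3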